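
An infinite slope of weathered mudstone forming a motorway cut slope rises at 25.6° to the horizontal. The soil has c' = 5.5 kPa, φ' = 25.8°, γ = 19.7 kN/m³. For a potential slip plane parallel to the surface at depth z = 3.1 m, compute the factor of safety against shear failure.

FS = 1.24

For an infinite slope with a slip plane parallel to the surface (no pore pressure): FS = [c' + γz cos²β tanφ'] / [γz sinβ cosβ].
γz = 19.7·3.1 = 61.07 kN/m²
Numerator = 5.5 + 61.07·cos²25.6°·tan25.8° = 5.5 + 61.07·0.8133·0.4834 = 29.511 kPa
Denominator = 61.07·sin25.6°·cos25.6° = 61.07·0.4321·0.9018 = 23.797 kPa
FS = 29.511 / 23.797 = 1.240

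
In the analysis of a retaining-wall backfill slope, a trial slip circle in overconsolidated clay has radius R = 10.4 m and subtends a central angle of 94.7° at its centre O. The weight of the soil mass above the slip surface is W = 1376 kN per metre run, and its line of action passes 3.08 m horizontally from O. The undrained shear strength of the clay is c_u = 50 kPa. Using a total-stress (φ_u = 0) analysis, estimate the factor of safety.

FS = 2.11

Taking moments about the centre O, the resisting moment is provided by the undrained shear strength acting along the arc:
Arc length L_a = R·θ = 10.4·(94.7°·π/180) = 10.4·1.6528 = 17.19 m
M_R = c_u·L_a·R = 50·17.19·10.4 = 8938.5 kN·m/m
M_D = W·d = 1376·3.08 = 4238.1 kN·m/m
FS = M_R / M_D = 8938.5 / 4238.1 = 2.109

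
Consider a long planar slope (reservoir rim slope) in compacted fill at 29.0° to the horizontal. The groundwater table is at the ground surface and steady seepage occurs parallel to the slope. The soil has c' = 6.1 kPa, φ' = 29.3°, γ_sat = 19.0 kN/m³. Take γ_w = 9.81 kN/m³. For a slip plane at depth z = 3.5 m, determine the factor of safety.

With seepage parallel to the slope and the water table at the surface, the effective normal stress on the slip plane uses the buoyant unit weight γ' = γ_sat − γ_w while the driving shear stress uses γ_sat:
FS = [c' + γ' z cos²β tanφ'] / [γ_sat z sinβ cosβ]
γ' = 19.0 − 9.81 = 9.19 kN/m³
Numerator = 6.1 + 9.19·3.5·cos²29.0°·tan29.3° = 6.1 + 9.19·3.5·0.7650·0.5612 = 19.908 kPa
Denominator = 19.0·3.5·sin29.0°·cos29.0° = 19.0·3.5·0.4848·0.8746 = 28.198 kPa
FS = 19.908 / 28.198 = 0.706

FS = 0.71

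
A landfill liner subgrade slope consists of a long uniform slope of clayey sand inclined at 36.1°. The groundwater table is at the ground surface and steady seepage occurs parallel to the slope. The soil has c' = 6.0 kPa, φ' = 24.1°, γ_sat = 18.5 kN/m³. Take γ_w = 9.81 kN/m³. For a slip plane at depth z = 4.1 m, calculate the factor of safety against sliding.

FS = 0.45

With seepage parallel to the slope and the water table at the surface, the effective normal stress on the slip plane uses the buoyant unit weight γ' = γ_sat − γ_w while the driving shear stress uses γ_sat:
FS = [c' + γ' z cos²β tanφ'] / [γ_sat z sinβ cosβ]
γ' = 18.5 − 9.81 = 8.69 kN/m³
Numerator = 6.0 + 8.69·4.1·cos²36.1°·tan24.1° = 6.0 + 8.69·4.1·0.6528·0.4473 = 16.405 kPa
Denominator = 18.5·4.1·sin36.1°·cos36.1° = 18.5·4.1·0.5892·0.8080 = 36.110 kPa
FS = 16.405 / 36.110 = 0.454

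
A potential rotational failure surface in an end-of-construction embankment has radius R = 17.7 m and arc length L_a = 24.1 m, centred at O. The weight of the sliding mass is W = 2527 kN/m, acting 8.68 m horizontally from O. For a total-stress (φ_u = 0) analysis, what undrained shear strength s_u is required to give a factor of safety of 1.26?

s_u = 64.8 kPa

FS = s_u·L_a·R / (W·d), so s_u = FS·W·d / (L_a·R).
s_u = 1.26·2527·8.68 / (24.10·17.7) = 27637.3 / 426.57 = 64.79 kPa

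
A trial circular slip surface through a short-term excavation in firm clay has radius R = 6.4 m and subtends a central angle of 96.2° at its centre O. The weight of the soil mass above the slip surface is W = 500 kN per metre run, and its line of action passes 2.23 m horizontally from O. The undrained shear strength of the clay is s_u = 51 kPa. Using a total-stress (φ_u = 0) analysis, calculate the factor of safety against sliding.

FS = 3.15

Taking moments about the centre O, the resisting moment is provided by the undrained shear strength acting along the arc:
Arc length L_a = R·θ = 6.4·(96.2°·π/180) = 6.4·1.6790 = 10.75 m
M_R = s_u·L_a·R = 51·10.75·6.4 = 3507.4 kN·m/m
M_D = W·d = 500·2.23 = 1115.0 kN·m/m
FS = M_R / M_D = 3507.4 / 1115.0 = 3.146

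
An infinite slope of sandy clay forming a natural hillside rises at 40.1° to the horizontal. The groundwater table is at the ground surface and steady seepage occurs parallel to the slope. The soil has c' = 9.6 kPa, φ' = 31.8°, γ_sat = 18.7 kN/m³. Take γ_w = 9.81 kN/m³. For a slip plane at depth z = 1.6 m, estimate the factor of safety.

With seepage parallel to the slope and the water table at the surface, the effective normal stress on the slip plane uses the buoyant unit weight γ' = γ_sat − γ_w while the driving shear stress uses γ_sat:
FS = [c' + γ' z cos²β tanφ'] / [γ_sat z sinβ cosβ]
γ' = 18.7 − 9.81 = 8.89 kN/m³
Numerator = 9.6 + 8.89·1.6·cos²40.1°·tan31.8° = 9.6 + 8.89·1.6·0.5851·0.6200 = 14.760 kPa
Denominator = 18.7·1.6·sin40.1°·cos40.1° = 18.7·1.6·0.6441·0.7649 = 14.742 kPa
FS = 14.760 / 14.742 = 1.001

FS = 1.00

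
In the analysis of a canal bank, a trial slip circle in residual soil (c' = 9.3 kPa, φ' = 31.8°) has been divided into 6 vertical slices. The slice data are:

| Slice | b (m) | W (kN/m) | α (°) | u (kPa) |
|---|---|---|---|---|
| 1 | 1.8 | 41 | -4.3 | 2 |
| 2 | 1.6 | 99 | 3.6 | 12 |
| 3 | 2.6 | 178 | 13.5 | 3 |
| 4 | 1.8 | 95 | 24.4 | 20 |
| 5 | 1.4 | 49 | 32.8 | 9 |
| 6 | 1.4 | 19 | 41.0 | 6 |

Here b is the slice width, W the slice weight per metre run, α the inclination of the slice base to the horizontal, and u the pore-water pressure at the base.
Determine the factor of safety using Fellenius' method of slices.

Ordinary method of slices: FS = Σ[c'·Δl_i + (W_i cosα_i − u_i·Δl_i)·tanφ'] / Σ W_i sinα_i, with Δl_i = b_i / cosα_i.
Slice 1: Δl = 1.8/cos(-4.3°) = 1.805 m; N'_1 = 41·cos(-4.3°) − 2·1.805 = 37.3; c'Δl = 16.79; W sinα = -3.1
Slice 2: Δl = 1.6/cos3.6° = 1.603 m; N'_2 = 99·cos3.6° − 12·1.603 = 79.6; c'Δl = 14.91; W sinα = 6.2
Slice 3: Δl = 2.6/cos13.5° = 2.674 m; N'_3 = 178·cos13.5° − 3·2.674 = 165.1; c'Δl = 24.87; W sinα = 41.6
Slice 4: Δl = 1.8/cos24.4° = 1.977 m; N'_4 = 95·cos24.4° − 20·1.977 = 47.0; c'Δl = 18.38; W sinα = 39.2
Slice 5: Δl = 1.4/cos32.8° = 1.666 m; N'_5 = 49·cos32.8° − 9·1.666 = 26.2; c'Δl = 15.49; W sinα = 26.5
Slice 6: Δl = 1.4/cos41.0° = 1.855 m; N'_6 = 19·cos41.0° − 6·1.855 = 3.2; c'Δl = 17.25; W sinα = 12.5
Σc'Δl = 107.7 kN/m; ΣN' = 358.3 kN/m; ΣW sinα = 122.9 kN/m
Resisting = 107.7 + 358.3·tan31.8° = 107.7 + 222.2 = 329.8 kN/m
FS = 329.8 / 122.9 = 2.683

FS = 2.68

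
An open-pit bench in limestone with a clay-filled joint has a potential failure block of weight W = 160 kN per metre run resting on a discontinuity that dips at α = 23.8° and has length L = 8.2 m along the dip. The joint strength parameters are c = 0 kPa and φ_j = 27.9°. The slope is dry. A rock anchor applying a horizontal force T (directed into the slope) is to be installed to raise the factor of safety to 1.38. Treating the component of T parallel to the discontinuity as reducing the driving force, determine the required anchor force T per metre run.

T = 8 kN/m

Resolving forces along and normal to the sliding plane, with the horizontal anchor force T adding T·sinα to the effective normal force and T·cosα acting up the plane against the driving force:
FS = [cL + (W cosα + T sinα) tanφ_j] / [W sinα − T cosα]
Without the anchor: N' = 146.4 kN/m, driving T_d = 64.6 kN/m, resisting R = 0·8.2 + 146.4·tan27.9° = 77.5 kN/m, FS = 1.20.
Setting FS = 1.38 and solving for T:
1.38·(64.6 − T cos23.8°) = 77.5 + T sin23.8°·tan27.9°
T·(sin23.8°·tan27.9° + 1.38·cos23.8°) = 1.38·64.6 − 77.5
T·(0.4035·0.5295 + 1.38·0.9150) = 89.1 − 77.5 = 11.6
T·1.4763 = 11.6
T = 7.9 kN/m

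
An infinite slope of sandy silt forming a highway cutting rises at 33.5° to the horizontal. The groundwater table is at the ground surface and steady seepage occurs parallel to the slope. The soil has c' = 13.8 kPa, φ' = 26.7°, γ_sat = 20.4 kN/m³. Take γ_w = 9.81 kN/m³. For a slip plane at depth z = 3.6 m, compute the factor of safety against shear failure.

FS = 0.80

With seepage parallel to the slope and the water table at the surface, the effective normal stress on the slip plane uses the buoyant unit weight γ' = γ_sat − γ_w while the driving shear stress uses γ_sat:
FS = [c' + γ' z cos²β tanφ'] / [γ_sat z sinβ cosβ]
γ' = 20.4 − 9.81 = 10.59 kN/m³
Numerator = 13.8 + 10.59·3.6·cos²33.5°·tan26.7° = 13.8 + 10.59·3.6·0.6954·0.5029 = 27.133 kPa
Denominator = 20.4·3.6·sin33.5°·cos33.5° = 20.4·3.6·0.5519·0.8339 = 33.801 kPa
FS = 27.133 / 33.801 = 0.803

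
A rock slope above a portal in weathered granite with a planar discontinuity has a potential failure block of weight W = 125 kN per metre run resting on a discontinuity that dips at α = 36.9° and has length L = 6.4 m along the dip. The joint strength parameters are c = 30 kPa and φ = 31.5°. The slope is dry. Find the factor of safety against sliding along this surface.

Resolving the block weight along and normal to the plane and applying the Mohr–Coulomb strength on the joint:
N' = W cosα = 125·cos36.9° = 100.0 kN/m
Driving force T = W sinα = 125·sin36.9° = 75.1 kN/m
Resisting force R = c·L + N'·tanφ = 30·6.4 + 100.0·tan31.5° = 192.0 + 61.3 = 253.3 kN/m
FS = R / T = 253.3 / 75.1 = 3.374

FS = 3.37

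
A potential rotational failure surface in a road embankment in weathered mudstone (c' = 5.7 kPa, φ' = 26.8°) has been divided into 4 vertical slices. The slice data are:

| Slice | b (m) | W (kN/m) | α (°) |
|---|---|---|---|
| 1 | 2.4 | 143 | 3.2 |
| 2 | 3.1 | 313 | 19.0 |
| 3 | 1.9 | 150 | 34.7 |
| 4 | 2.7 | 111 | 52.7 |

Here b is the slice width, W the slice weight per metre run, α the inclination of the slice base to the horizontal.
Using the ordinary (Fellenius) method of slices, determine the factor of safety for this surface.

Ordinary method of slices: FS = Σ[c'·Δl_i + (W_i cosα_i)·tanφ'] / Σ W_i sinα_i, with Δl_i = b_i / cosα_i.
Slice 1: Δl = 2.4/cos3.2° = 2.404 m; N'_1 = 143·cos3.2° = 142.8; c'Δl = 13.70; W sinα = 8.0
Slice 2: Δl = 3.1/cos19.0° = 3.279 m; N'_2 = 313·cos19.0° = 295.9; c'Δl = 18.69; W sinα = 101.9
Slice 3: Δl = 1.9/cos34.7° = 2.311 m; N'_3 = 150·cos34.7° = 123.3; c'Δl = 13.17; W sinα = 85.4
Slice 4: Δl = 2.7/cos52.7° = 4.456 m; N'_4 = 111·cos52.7° = 67.3; c'Δl = 25.40; W sinα = 88.3
Σc'Δl = 71.0 kN/m; ΣN' = 629.3 kN/m; ΣW sinα = 283.6 kN/m
Resisting = 71.0 + 629.3·tan26.8° = 71.0 + 317.9 = 388.8 kN/m
FS = 388.8 / 283.6 = 1.371

FS = 1.37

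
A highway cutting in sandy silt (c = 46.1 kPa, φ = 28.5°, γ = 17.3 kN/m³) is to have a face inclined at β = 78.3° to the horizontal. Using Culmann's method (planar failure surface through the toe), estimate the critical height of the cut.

H_c = 25.87 m

Culmann's analysis gives the critical failure plane at α_cr = (β + φ)/2 = (78.3 + 28.5)/2 = 53.4°, and the critical height
H_c = (4c/γ) · sinβ cosφ / [1 − cos(β − φ)]
    = (4·46.1/17.3) · sin78.3°·cos28.5° / [1 − cos(49.8°)]
    = 10.659 · 0.9792·0.8788 / [1 − 0.6455]
    = 10.659 · 0.8606 / 0.3545
    = 25.87 m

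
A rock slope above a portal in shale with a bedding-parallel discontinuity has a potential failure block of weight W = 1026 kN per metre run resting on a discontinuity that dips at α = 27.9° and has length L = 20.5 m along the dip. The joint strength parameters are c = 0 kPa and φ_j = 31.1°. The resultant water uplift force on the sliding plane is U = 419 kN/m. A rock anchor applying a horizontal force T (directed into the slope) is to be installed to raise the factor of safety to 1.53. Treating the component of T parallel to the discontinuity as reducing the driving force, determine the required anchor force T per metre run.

Resolving forces along and normal to the sliding plane, with the horizontal anchor force T adding T·sinα to the effective normal force and T·cosα acting up the plane against the driving force:
FS = [cL + (W cosα − U + T sinα) tanφ_j] / [W sinα − T cosα]
Without the anchor: N' = 487.7 kN/m, driving T_d = 480.1 kN/m, resisting R = 0·20.5 + 487.7·tan31.1° = 294.2 kN/m, FS = 0.61.
Setting FS = 1.53 and solving for T:
1.53·(480.1 − T cos27.9°) = 294.2 + T sin27.9°·tan31.1°
T·(sin27.9°·tan31.1° + 1.53·cos27.9°) = 1.53·480.1 − 294.2
T·(0.4679·0.6032 + 1.53·0.8838) = 734.5 − 294.2 = 440.3
T·1.6344 = 440.3
T = 269.4 kN/m

T = 269 kN/m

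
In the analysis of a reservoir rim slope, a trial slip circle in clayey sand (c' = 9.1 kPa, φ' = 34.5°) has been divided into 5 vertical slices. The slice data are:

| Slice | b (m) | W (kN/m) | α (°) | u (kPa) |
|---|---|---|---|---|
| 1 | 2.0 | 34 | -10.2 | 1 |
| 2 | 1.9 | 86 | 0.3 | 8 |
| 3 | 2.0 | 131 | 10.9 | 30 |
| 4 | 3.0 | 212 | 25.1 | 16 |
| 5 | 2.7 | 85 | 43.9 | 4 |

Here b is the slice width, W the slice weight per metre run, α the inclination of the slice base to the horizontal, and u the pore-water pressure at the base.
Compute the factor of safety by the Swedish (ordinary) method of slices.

FS = 2.16

Ordinary method of slices: FS = Σ[c'·Δl_i + (W_i cosα_i − u_i·Δl_i)·tanφ'] / Σ W_i sinα_i, with Δl_i = b_i / cosα_i.
Slice 1: Δl = 2.0/cos(-10.2°) = 2.032 m; N'_1 = 34·cos(-10.2°) − 1·2.032 = 31.4; c'Δl = 18.49; W sinα = -6.0
Slice 2: Δl = 1.9/cos0.3° = 1.900 m; N'_2 = 86·cos0.3° − 8·1.900 = 70.8; c'Δl = 17.29; W sinα = 0.5
Slice 3: Δl = 2.0/cos10.9° = 2.037 m; N'_3 = 131·cos10.9° − 30·2.037 = 67.5; c'Δl = 18.53; W sinα = 24.8
Slice 4: Δl = 3.0/cos25.1° = 3.313 m; N'_4 = 212·cos25.1° − 16·3.313 = 139.0; c'Δl = 30.15; W sinα = 89.9
Slice 5: Δl = 2.7/cos43.9° = 3.747 m; N'_5 = 85·cos43.9° − 4·3.747 = 46.3; c'Δl = 34.10; W sinα = 58.9
Σc'Δl = 118.6 kN/m; ΣN' = 355.0 kN/m; ΣW sinα = 168.1 kN/m
Resisting = 118.6 + 355.0·tan34.5° = 118.6 + 244.0 = 362.5 kN/m
FS = 362.5 / 168.1 = 2.157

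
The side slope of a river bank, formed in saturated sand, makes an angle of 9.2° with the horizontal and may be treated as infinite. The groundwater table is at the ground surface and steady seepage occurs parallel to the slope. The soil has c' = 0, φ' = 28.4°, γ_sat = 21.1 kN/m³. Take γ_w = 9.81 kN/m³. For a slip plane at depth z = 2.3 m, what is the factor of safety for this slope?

FS = 1.79

With seepage parallel to the slope and the water table at the surface, the effective normal stress on the slip plane uses the buoyant unit weight γ' = γ_sat − γ_w while the driving shear stress uses γ_sat:
FS = [c' + γ' z cos²β tanφ'] / [γ_sat z sinβ cosβ]
(For c' = 0 this reduces to FS = (γ'/γ_sat)·tanφ'/tanβ.)
γ' = 21.1 − 9.81 = 11.29 kN/m³
Numerator = 0.0 + 11.29·2.3·cos²9.2°·tan28.4° = 0.0 + 11.29·2.3·0.9744·0.5407 = 13.681 kPa
Denominator = 21.1·2.3·sin9.2°·cos9.2° = 21.1·2.3·0.1599·0.9871 = 7.659 kPa
FS = 13.681 / 7.659 = 1.786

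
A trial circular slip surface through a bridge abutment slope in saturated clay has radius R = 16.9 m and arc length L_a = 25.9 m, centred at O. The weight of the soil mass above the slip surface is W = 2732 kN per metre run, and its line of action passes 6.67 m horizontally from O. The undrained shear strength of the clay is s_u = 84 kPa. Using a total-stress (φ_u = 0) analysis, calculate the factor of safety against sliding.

Taking moments about the centre O, the resisting moment is provided by the undrained shear strength acting along the arc:
M_R = s_u·L_a·R = 84·25.90·16.9 = 36767.6 kN·m/m
M_D = W·d = 2732·6.67 = 18222.4 kN·m/m
FS = M_R / M_D = 36767.6 / 18222.4 = 2.018

FS = 2.02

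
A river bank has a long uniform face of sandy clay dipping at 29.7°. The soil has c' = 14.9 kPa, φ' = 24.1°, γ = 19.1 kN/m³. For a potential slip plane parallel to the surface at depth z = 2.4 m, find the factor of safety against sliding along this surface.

For an infinite slope with a slip plane parallel to the surface (no pore pressure): FS = [c' + γz cos²β tanφ'] / [γz sinβ cosβ].
γz = 19.1·2.4 = 45.84 kN/m²
Numerator = 14.9 + 45.84·cos²29.7°·tan24.1° = 14.9 + 45.84·0.7545·0.4473 = 30.372 kPa
Denominator = 45.84·sin29.7°·cos29.7° = 45.84·0.4955·0.8686 = 19.728 kPa
FS = 30.372 / 19.728 = 1.540

FS = 1.54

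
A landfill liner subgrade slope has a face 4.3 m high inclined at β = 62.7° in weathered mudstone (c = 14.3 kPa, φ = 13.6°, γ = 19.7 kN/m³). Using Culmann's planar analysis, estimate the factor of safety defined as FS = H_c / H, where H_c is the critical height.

FS = 1.69

H_c = (4c/γ) · sinβ cosφ / [1 − cos(β − φ)]
    = (4·14.3/19.7) · sin62.7°·cos13.6° / [1 − cos49.1°]
    = 2.904 · 0.8637 / 0.3453 = 7.26 m
FS = H_c / H = 7.26 / 4.3 = 1.689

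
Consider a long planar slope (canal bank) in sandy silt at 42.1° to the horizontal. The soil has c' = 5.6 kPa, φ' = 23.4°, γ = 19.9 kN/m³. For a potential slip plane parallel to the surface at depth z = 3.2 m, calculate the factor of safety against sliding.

For an infinite slope with a slip plane parallel to the surface (no pore pressure): FS = [c' + γz cos²β tanφ'] / [γz sinβ cosβ].
γz = 19.9·3.2 = 63.68 kN/m²
Numerator = 5.6 + 63.68·cos²42.1°·tan23.4° = 5.6 + 63.68·0.5505·0.4327 = 20.771 kPa
Denominator = 63.68·sin42.1°·cos42.1° = 63.68·0.6704·0.7420 = 31.677 kPa
FS = 20.771 / 31.677 = 0.656

FS = 0.66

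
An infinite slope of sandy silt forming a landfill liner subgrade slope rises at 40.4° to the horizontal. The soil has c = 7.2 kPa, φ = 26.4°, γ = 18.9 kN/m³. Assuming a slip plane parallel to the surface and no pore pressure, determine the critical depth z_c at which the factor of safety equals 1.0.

Setting FS = 1.00 in FS = [c + γz cos²β tanφ] / [γz sinβ cosβ] and solving for z:
z = c / [γ cosβ (FS·sinβ − cosβ·tanφ)]
  = 7.2 / [18.9·cos40.4°·(1.00·sin40.4° − cos40.4°·tan26.4°)]
  = 7.2 / [18.9·0.7615·(1.00·0.6481 − 0.7615·0.4964)]
  = 7.2 / 3.8874 = 1.852 m

z_c = 1.85 m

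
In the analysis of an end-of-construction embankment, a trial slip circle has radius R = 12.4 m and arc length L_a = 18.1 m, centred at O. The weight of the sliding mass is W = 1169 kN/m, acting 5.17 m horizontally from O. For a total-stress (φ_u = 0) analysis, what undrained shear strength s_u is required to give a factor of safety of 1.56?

s_u = 42.0 kPa

FS = s_u·L_a·R / (W·d), so s_u = FS·W·d / (L_a·R).
s_u = 1.56·1169·5.17 / (18.10·12.4) = 9428.2 / 224.44 = 42.01 kPa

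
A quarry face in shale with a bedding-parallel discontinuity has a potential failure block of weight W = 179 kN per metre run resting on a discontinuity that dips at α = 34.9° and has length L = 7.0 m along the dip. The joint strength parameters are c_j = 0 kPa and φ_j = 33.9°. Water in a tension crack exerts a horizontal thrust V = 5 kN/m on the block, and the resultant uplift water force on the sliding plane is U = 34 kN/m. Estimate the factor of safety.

Resolving the block weight along and normal to the plane and applying the Mohr–Coulomb strength on the joint:
N' = W cosα − U − V sinα = 179·cos34.9° − 34 − 5·sin34.9° = 109.9 kN/m
Driving force T = W sinα + V cosα = 179·sin34.9° + 5·cos34.9° = 106.5 kN/m
Resisting force R = c_j·L + N'·tanφ_j = 0·7.0 + 109.9·tan33.9° = 0.0 + 73.9 = 73.9 kN/m
FS = R / T = 73.9 / 106.5 = 0.694

FS = 0.69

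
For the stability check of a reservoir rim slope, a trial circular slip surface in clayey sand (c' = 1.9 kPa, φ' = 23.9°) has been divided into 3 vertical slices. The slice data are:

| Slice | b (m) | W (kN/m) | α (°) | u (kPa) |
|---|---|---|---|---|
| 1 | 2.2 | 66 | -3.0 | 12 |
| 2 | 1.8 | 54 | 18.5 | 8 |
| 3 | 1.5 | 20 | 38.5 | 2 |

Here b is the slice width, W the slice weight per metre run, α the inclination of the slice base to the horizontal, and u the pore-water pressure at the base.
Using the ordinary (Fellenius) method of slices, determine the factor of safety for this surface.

Ordinary method of slices: FS = Σ[c'·Δl_i + (W_i cosα_i − u_i·Δl_i)·tanφ'] / Σ W_i sinα_i, with Δl_i = b_i / cosα_i.
Slice 1: Δl = 2.2/cos(-3.0°) = 2.203 m; N'_1 = 66·cos(-3.0°) − 12·2.203 = 39.5; c'Δl = 4.19; W sinα = -3.5
Slice 2: Δl = 1.8/cos18.5° = 1.898 m; N'_2 = 54·cos18.5° − 8·1.898 = 36.0; c'Δl = 3.61; W sinα = 17.1
Slice 3: Δl = 1.5/cos38.5° = 1.917 m; N'_3 = 20·cos38.5° − 2·1.917 = 11.8; c'Δl = 3.64; W sinα = 12.5
Σc'Δl = 11.4 kN/m; ΣN' = 87.3 kN/m; ΣW sinα = 26.1 kN/m
Resisting = 11.4 + 87.3·tan23.9° = 11.4 + 38.7 = 50.1 kN/m
FS = 50.1 / 26.1 = 1.918

FS = 1.92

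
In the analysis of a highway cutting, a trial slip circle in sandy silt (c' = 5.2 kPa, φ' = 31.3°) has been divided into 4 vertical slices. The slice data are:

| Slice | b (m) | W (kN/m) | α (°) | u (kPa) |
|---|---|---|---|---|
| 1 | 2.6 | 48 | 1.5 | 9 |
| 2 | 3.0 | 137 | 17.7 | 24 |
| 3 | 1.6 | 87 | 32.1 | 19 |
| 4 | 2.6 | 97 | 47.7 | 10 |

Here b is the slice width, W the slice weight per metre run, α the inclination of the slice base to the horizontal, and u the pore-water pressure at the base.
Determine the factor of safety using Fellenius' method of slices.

FS = 0.92

Ordinary method of slices: FS = Σ[c'·Δl_i + (W_i cosα_i − u_i·Δl_i)·tanφ'] / Σ W_i sinα_i, with Δl_i = b_i / cosα_i.
Slice 1: Δl = 2.6/cos1.5° = 2.601 m; N'_1 = 48·cos1.5° − 9·2.601 = 24.6; c'Δl = 13.52; W sinα = 1.3
Slice 2: Δl = 3.0/cos17.7° = 3.149 m; N'_2 = 137·cos17.7° − 24·3.149 = 54.9; c'Δl = 16.38; W sinα = 41.7
Slice 3: Δl = 1.6/cos32.1° = 1.889 m; N'_3 = 87·cos32.1° − 19·1.889 = 37.8; c'Δl = 9.82; W sinα = 46.2
Slice 4: Δl = 2.6/cos47.7° = 3.863 m; N'_4 = 97·cos47.7° − 10·3.863 = 26.6; c'Δl = 20.09; W sinα = 71.7
Σc'Δl = 59.8 kN/m; ΣN' = 144.0 kN/m; ΣW sinα = 160.9 kN/m
Resisting = 59.8 + 144.0·tan31.3° = 59.8 + 87.5 = 147.3 kN/m
FS = 147.3 / 160.9 = 0.916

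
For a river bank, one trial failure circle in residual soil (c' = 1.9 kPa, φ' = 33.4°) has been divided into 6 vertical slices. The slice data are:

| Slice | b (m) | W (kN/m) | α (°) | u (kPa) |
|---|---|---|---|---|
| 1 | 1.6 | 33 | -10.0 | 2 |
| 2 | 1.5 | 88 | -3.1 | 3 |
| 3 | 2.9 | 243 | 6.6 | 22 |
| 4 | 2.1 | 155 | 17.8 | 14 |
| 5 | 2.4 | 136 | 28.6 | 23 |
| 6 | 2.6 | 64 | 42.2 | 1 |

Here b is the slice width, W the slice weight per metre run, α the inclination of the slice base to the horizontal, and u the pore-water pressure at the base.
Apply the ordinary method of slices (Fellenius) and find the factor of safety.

Ordinary method of slices: FS = Σ[c'·Δl_i + (W_i cosα_i − u_i·Δl_i)·tanφ'] / Σ W_i sinα_i, with Δl_i = b_i / cosα_i.
Slice 1: Δl = 1.6/cos(-10.0°) = 1.625 m; N'_1 = 33·cos(-10.0°) − 2·1.625 = 29.2; c'Δl = 3.09; W sinα = -5.7
Slice 2: Δl = 1.5/cos(-3.1°) = 1.502 m; N'_2 = 88·cos(-3.1°) − 3·1.502 = 83.4; c'Δl = 2.85; W sinα = -4.8
Slice 3: Δl = 2.9/cos6.6° = 2.919 m; N'_3 = 243·cos6.6° − 22·2.919 = 177.2; c'Δl = 5.55; W sinα = 27.9
Slice 4: Δl = 2.1/cos17.8° = 2.206 m; N'_4 = 155·cos17.8° − 14·2.206 = 116.7; c'Δl = 4.19; W sinα = 47.4
Slice 5: Δl = 2.4/cos28.6° = 2.734 m; N'_5 = 136·cos28.6° − 23·2.734 = 56.5; c'Δl = 5.19; W sinα = 65.1
Slice 6: Δl = 2.6/cos42.2° = 3.510 m; N'_6 = 64·cos42.2° − 1·3.510 = 43.9; c'Δl = 6.67; W sinα = 43.0
Σc'Δl = 27.5 kN/m; ΣN' = 506.9 kN/m; ΣW sinα = 172.9 kN/m
Resisting = 27.5 + 506.9·tan33.4° = 27.5 + 334.2 = 361.8 kN/m
FS = 361.8 / 172.9 = 2.092

FS = 2.09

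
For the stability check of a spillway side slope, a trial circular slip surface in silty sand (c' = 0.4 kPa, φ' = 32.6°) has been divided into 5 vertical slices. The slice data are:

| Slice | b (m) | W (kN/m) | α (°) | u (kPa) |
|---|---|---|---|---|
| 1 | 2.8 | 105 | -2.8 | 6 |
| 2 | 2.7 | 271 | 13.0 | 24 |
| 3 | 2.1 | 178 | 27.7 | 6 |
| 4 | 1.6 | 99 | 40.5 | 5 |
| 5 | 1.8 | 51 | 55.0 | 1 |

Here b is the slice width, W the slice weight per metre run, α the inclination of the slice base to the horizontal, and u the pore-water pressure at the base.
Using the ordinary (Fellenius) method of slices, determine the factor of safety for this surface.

Ordinary method of slices: FS = Σ[c'·Δl_i + (W_i cosα_i − u_i·Δl_i)·tanφ'] / Σ W_i sinα_i, with Δl_i = b_i / cosα_i.
Slice 1: Δl = 2.8/cos(-2.8°) = 2.803 m; N'_1 = 105·cos(-2.8°) − 6·2.803 = 88.1; c'Δl = 1.12; W sinα = -5.1
Slice 2: Δl = 2.7/cos13.0° = 2.771 m; N'_2 = 271·cos13.0° − 24·2.771 = 197.5; c'Δl = 1.11; W sinα = 61.0
Slice 3: Δl = 2.1/cos27.7° = 2.372 m; N'_3 = 178·cos27.7° − 6·2.372 = 143.4; c'Δl = 0.95; W sinα = 82.7
Slice 4: Δl = 1.6/cos40.5° = 2.104 m; N'_4 = 99·cos40.5° − 5·2.104 = 64.8; c'Δl = 0.84; W sinα = 64.3
Slice 5: Δl = 1.8/cos55.0° = 3.138 m; N'_5 = 51·cos55.0° − 1·3.138 = 26.1; c'Δl = 1.26; W sinα = 41.8
Σc'Δl = 5.3 kN/m; ΣN' = 519.8 kN/m; ΣW sinα = 244.6 kN/m
Resisting = 5.3 + 519.8·tan32.6° = 5.3 + 332.5 = 337.7 kN/m
FS = 337.7 / 244.6 = 1.380

FS = 1.38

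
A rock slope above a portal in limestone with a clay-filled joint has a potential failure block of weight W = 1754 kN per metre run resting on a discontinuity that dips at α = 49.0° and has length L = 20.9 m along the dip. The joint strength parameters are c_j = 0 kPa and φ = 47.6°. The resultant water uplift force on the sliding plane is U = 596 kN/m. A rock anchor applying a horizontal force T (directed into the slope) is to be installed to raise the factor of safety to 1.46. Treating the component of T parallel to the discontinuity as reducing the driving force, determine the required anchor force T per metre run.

Resolving forces along and normal to the sliding plane, with the horizontal anchor force T adding T·sinα to the effective normal force and T·cosα acting up the plane against the driving force:
FS = [c_jL + (W cosα − U + T sinα) tanφ] / [W sinα − T cosα]
Without the anchor: N' = 554.7 kN/m, driving T_d = 1323.8 kN/m, resisting R = 0·20.9 + 554.7·tan47.6° = 607.5 kN/m, FS = 0.46.
Setting FS = 1.46 and solving for T:
1.46·(1323.8 − T cos49.0°) = 607.5 + T sin49.0°·tan47.6°
T·(sin49.0°·tan47.6° + 1.46·cos49.0°) = 1.46·1323.8 − 607.5
T·(0.7547·1.0951 + 1.46·0.6561) = 1932.7 − 607.5 = 1325.2
T·1.7844 = 1325.2
T = 742.7 kN/m

T = 743 kN/m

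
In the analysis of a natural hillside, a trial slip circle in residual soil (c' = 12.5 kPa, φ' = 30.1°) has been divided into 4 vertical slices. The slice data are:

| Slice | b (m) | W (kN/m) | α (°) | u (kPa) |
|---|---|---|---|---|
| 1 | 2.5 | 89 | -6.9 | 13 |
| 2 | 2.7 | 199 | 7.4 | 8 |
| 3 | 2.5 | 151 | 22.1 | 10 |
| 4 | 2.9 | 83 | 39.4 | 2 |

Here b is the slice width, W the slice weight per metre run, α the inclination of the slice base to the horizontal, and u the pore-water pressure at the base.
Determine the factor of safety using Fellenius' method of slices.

Ordinary method of slices: FS = Σ[c'·Δl_i + (W_i cosα_i − u_i·Δl_i)·tanφ'] / Σ W_i sinα_i, with Δl_i = b_i / cosα_i.
Slice 1: Δl = 2.5/cos(-6.9°) = 2.518 m; N'_1 = 89·cos(-6.9°) − 13·2.518 = 55.6; c'Δl = 31.48; W sinα = -10.7
Slice 2: Δl = 2.7/cos7.4° = 2.723 m; N'_2 = 199·cos7.4° − 8·2.723 = 175.6; c'Δl = 34.03; W sinα = 25.6
Slice 3: Δl = 2.5/cos22.1° = 2.698 m; N'_3 = 151·cos22.1° − 10·2.698 = 112.9; c'Δl = 33.73; W sinα = 56.8
Slice 4: Δl = 2.9/cos39.4° = 3.753 m; N'_4 = 83·cos39.4° − 2·3.753 = 56.6; c'Δl = 46.91; W sinα = 52.7
Σc'Δl = 146.2 kN/m; ΣN' = 400.7 kN/m; ΣW sinα = 124.4 kN/m
Resisting = 146.2 + 400.7·tan30.1° = 146.2 + 232.3 = 378.4 kN/m
FS = 378.4 / 124.4 = 3.041

FS = 3.04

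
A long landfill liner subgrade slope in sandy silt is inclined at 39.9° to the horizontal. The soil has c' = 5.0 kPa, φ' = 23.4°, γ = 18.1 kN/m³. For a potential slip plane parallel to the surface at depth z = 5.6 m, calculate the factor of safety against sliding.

FS = 0.62

For an infinite slope with a slip plane parallel to the surface (no pore pressure): FS = [c' + γz cos²β tanφ'] / [γz sinβ cosβ].
γz = 18.1·5.6 = 101.36 kN/m²
Numerator = 5.0 + 101.36·cos²39.9°·tan23.4° = 5.0 + 101.36·0.5885·0.4327 = 30.815 kPa
Denominator = 101.36·sin39.9°·cos39.9° = 101.36·0.6414·0.7672 = 49.879 kPa
FS = 30.815 / 49.879 = 0.618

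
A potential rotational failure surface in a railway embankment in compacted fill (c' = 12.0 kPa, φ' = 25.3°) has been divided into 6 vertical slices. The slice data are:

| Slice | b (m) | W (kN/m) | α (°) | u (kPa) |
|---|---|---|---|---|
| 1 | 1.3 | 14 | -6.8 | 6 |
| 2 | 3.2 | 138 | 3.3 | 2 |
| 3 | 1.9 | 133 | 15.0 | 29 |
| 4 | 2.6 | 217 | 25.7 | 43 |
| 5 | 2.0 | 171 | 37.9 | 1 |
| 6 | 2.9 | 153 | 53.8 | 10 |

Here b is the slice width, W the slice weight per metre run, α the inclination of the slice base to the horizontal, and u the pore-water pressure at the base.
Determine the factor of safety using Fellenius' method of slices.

Ordinary method of slices: FS = Σ[c'·Δl_i + (W_i cosα_i − u_i·Δl_i)·tanφ'] / Σ W_i sinα_i, with Δl_i = b_i / cosα_i.
Slice 1: Δl = 1.3/cos(-6.8°) = 1.309 m; N'_1 = 14·cos(-6.8°) − 6·1.309 = 6.0; c'Δl = 15.71; W sinα = -1.7
Slice 2: Δl = 3.2/cos3.3° = 3.205 m; N'_2 = 138·cos3.3° − 2·3.205 = 131.4; c'Δl = 38.46; W sinα = 7.9
Slice 3: Δl = 1.9/cos15.0° = 1.967 m; N'_3 = 133·cos15.0° − 29·1.967 = 71.4; c'Δl = 23.60; W sinα = 34.4
Slice 4: Δl = 2.6/cos25.7° = 2.885 m; N'_4 = 217·cos25.7° − 43·2.885 = 71.5; c'Δl = 34.63; W sinα = 94.1
Slice 5: Δl = 2.0/cos37.9° = 2.535 m; N'_5 = 171·cos37.9° − 1·2.535 = 132.4; c'Δl = 30.42; W sinα = 105.0
Slice 6: Δl = 2.9/cos53.8° = 4.910 m; N'_6 = 153·cos53.8° − 10·4.910 = 41.3; c'Δl = 58.92; W sinα = 123.5
Σc'Δl = 201.7 kN/m; ΣN' = 454.0 kN/m; ΣW sinα = 363.3 kN/m
Resisting = 201.7 + 454.0·tan25.3° = 201.7 + 214.6 = 416.3 kN/m
FS = 416.3 / 363.3 = 1.146

FS = 1.15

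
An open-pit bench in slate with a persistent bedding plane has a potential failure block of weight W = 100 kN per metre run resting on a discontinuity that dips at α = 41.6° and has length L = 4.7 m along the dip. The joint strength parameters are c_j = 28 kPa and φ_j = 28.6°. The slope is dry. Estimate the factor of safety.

Resolving the block weight along and normal to the plane and applying the Mohr–Coulomb strength on the joint:
N' = W cosα = 100·cos41.6° = 74.8 kN/m
Driving force T = W sinα = 100·sin41.6° = 66.4 kN/m
Resisting force R = c_j·L + N'·tanφ_j = 28·4.7 + 74.8·tan28.6° = 131.6 + 40.8 = 172.4 kN/m
FS = R / T = 172.4 / 66.4 = 2.596

FS = 2.60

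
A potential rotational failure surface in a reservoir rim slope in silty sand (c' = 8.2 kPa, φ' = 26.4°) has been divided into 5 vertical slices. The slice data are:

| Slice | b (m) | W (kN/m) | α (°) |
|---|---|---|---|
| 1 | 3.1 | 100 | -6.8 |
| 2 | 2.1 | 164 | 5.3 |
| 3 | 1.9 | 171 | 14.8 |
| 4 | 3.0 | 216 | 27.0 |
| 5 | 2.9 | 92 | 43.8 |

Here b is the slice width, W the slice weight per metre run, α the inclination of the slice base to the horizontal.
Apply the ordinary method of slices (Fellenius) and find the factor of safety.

FS = 2.21

Ordinary method of slices: FS = Σ[c'·Δl_i + (W_i cosα_i)·tanφ'] / Σ W_i sinα_i, with Δl_i = b_i / cosα_i.
Slice 1: Δl = 3.1/cos(-6.8°) = 3.122 m; N'_1 = 100·cos(-6.8°) = 99.3; c'Δl = 25.60; W sinα = -11.8
Slice 2: Δl = 2.1/cos5.3° = 2.109 m; N'_2 = 164·cos5.3° = 163.3; c'Δl = 17.29; W sinα = 15.1
Slice 3: Δl = 1.9/cos14.8° = 1.965 m; N'_3 = 171·cos14.8° = 165.3; c'Δl = 16.11; W sinα = 43.7
Slice 4: Δl = 3.0/cos27.0° = 3.367 m; N'_4 = 216·cos27.0° = 192.5; c'Δl = 27.61; W sinα = 98.1
Slice 5: Δl = 2.9/cos43.8° = 4.018 m; N'_5 = 92·cos43.8° = 66.4; c'Δl = 32.95; W sinα = 63.7
Σc'Δl = 119.6 kN/m; ΣN' = 686.8 kN/m; ΣW sinα = 208.7 kN/m
Resisting = 119.6 + 686.8·tan26.4° = 119.6 + 340.9 = 460.5 kN/m
FS = 460.5 / 208.7 = 2.206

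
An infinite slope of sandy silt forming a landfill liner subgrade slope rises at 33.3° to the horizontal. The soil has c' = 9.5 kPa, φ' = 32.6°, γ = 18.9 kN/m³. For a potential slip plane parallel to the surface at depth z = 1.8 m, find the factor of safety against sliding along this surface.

FS = 1.58

For an infinite slope with a slip plane parallel to the surface (no pore pressure): FS = [c' + γz cos²β tanφ'] / [γz sinβ cosβ].
γz = 18.9·1.8 = 34.02 kN/m²
Numerator = 9.5 + 34.02·cos²33.3°·tan32.6° = 9.5 + 34.02·0.6986·0.6395 = 24.699 kPa
Denominator = 34.02·sin33.3°·cos33.3° = 34.02·0.5490·0.8358 = 15.611 kPa
FS = 24.699 / 15.611 = 1.582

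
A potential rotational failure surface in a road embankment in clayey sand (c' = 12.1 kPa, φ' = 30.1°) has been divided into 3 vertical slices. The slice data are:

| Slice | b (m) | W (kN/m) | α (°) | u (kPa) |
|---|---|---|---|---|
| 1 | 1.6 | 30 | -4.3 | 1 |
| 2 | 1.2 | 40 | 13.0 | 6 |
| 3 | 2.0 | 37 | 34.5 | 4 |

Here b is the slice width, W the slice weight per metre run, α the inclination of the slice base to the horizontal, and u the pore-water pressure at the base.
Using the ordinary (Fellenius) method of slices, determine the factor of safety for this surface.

FS = 3.99

Ordinary method of slices: FS = Σ[c'·Δl_i + (W_i cosα_i − u_i·Δl_i)·tanφ'] / Σ W_i sinα_i, with Δl_i = b_i / cosα_i.
Slice 1: Δl = 1.6/cos(-4.3°) = 1.605 m; N'_1 = 30·cos(-4.3°) − 1·1.605 = 28.3; c'Δl = 19.41; W sinα = -2.2
Slice 2: Δl = 1.2/cos13.0° = 1.232 m; N'_2 = 40·cos13.0° − 6·1.232 = 31.6; c'Δl = 14.90; W sinα = 9.0
Slice 3: Δl = 2.0/cos34.5° = 2.427 m; N'_3 = 37·cos34.5° − 4·2.427 = 20.8; c'Δl = 29.36; W sinα = 21.0
Σc'Δl = 63.7 kN/m; ΣN' = 80.7 kN/m; ΣW sinα = 27.7 kN/m
Resisting = 63.7 + 80.7·tan30.1° = 63.7 + 46.8 = 110.5 kN/m
FS = 110.5 / 27.7 = 3.987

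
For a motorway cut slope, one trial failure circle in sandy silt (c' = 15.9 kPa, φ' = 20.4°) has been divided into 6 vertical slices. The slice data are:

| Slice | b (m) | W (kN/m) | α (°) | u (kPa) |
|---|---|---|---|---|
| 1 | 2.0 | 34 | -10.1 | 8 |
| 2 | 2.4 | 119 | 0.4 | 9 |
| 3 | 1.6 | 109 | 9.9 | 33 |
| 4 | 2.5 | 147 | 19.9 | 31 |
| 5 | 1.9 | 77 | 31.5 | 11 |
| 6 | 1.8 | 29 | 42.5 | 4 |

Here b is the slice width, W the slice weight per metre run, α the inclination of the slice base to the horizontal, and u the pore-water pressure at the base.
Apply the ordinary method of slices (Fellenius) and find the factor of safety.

Ordinary method of slices: FS = Σ[c'·Δl_i + (W_i cosα_i − u_i·Δl_i)·tanφ'] / Σ W_i sinα_i, with Δl_i = b_i / cosα_i.
Slice 1: Δl = 2.0/cos(-10.1°) = 2.031 m; N'_1 = 34·cos(-10.1°) − 8·2.031 = 17.2; c'Δl = 32.30; W sinα = -6.0
Slice 2: Δl = 2.4/cos0.4° = 2.400 m; N'_2 = 119·cos0.4° − 9·2.400 = 97.4; c'Δl = 38.16; W sinα = 0.8
Slice 3: Δl = 1.6/cos9.9° = 1.624 m; N'_3 = 109·cos9.9° − 33·1.624 = 53.8; c'Δl = 25.82; W sinα = 18.7
Slice 4: Δl = 2.5/cos19.9° = 2.659 m; N'_4 = 147·cos19.9° − 31·2.659 = 55.8; c'Δl = 42.27; W sinα = 50.0
Slice 5: Δl = 1.9/cos31.5° = 2.228 m; N'_5 = 77·cos31.5° − 11·2.228 = 41.1; c'Δl = 35.43; W sinα = 40.2
Slice 6: Δl = 1.8/cos42.5° = 2.441 m; N'_6 = 29·cos42.5° − 4·2.441 = 11.6; c'Δl = 38.82; W sinα = 19.6
Σc'Δl = 212.8 kN/m; ΣN' = 277.0 kN/m; ΣW sinα = 123.5 kN/m
Resisting = 212.8 + 277.0·tan20.4° = 212.8 + 103.0 = 315.8 kN/m
FS = 315.8 / 123.5 = 2.558

FS = 2.56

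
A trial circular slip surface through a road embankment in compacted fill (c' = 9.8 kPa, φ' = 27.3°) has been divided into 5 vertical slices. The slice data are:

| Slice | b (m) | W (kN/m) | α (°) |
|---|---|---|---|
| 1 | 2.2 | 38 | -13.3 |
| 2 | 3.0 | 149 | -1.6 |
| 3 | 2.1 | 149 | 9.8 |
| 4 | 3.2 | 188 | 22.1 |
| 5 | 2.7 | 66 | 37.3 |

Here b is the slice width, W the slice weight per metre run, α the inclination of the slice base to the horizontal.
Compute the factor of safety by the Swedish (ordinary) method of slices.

Ordinary method of slices: FS = Σ[c'·Δl_i + (W_i cosα_i)·tanφ'] / Σ W_i sinα_i, with Δl_i = b_i / cosα_i.
Slice 1: Δl = 2.2/cos(-13.3°) = 2.261 m; N'_1 = 38·cos(-13.3°) = 37.0; c'Δl = 22.15; W sinα = -8.7
Slice 2: Δl = 3.0/cos(-1.6°) = 3.001 m; N'_2 = 149·cos(-1.6°) = 148.9; c'Δl = 29.41; W sinα = -4.2
Slice 3: Δl = 2.1/cos9.8° = 2.131 m; N'_3 = 149·cos9.8° = 146.8; c'Δl = 20.88; W sinα = 25.4
Slice 4: Δl = 3.2/cos22.1° = 3.454 m; N'_4 = 188·cos22.1° = 174.2; c'Δl = 33.85; W sinα = 70.7
Slice 5: Δl = 2.7/cos37.3° = 3.394 m; N'_5 = 66·cos37.3° = 52.5; c'Δl = 33.26; W sinα = 40.0
Σc'Δl = 139.6 kN/m; ΣN' = 559.4 kN/m; ΣW sinα = 123.2 kN/m
Resisting = 139.6 + 559.4·tan27.3° = 139.6 + 288.7 = 428.3 kN/m
FS = 428.3 / 123.2 = 3.477

FS = 3.48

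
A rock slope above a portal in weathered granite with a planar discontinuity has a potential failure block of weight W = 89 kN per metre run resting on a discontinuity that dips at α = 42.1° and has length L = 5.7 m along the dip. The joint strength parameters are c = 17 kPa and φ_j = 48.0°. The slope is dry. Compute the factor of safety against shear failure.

FS = 2.85

Resolving the block weight along and normal to the plane and applying the Mohr–Coulomb strength on the joint:
N' = W cosα = 89·cos42.1° = 66.0 kN/m
Driving force T = W sinα = 89·sin42.1° = 59.7 kN/m
Resisting force R = c·L + N'·tanφ_j = 17·5.7 + 66.0·tan48.0° = 96.9 + 73.3 = 170.2 kN/m
FS = R / T = 170.2 / 59.7 = 2.853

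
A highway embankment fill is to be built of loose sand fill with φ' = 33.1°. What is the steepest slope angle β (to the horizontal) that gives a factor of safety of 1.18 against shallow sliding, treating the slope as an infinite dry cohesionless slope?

β = 28.9°

For an infinite dry cohesionless slope FS = tanφ'/tanβ, so tanβ = tanφ' / FS.
tanβ = tan33.1° / 1.18 = 0.6519 / 1.18 = 0.5525
β = arctan(0.5525) = 28.92°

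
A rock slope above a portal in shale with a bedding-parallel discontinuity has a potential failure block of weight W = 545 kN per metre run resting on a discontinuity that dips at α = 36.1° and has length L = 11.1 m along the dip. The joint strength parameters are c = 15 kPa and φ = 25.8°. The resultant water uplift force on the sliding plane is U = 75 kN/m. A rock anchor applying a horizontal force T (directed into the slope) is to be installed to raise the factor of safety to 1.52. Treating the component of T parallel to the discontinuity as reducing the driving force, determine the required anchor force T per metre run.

Resolving forces along and normal to the sliding plane, with the horizontal anchor force T adding T·sinα to the effective normal force and T·cosα acting up the plane against the driving force:
FS = [cL + (W cosα − U + T sinα) tanφ] / [W sinα − T cosα]
Without the anchor: N' = 365.4 kN/m, driving T_d = 321.1 kN/m, resisting R = 15·11.1 + 365.4·tan25.8° = 343.1 kN/m, FS = 1.07.
Setting FS = 1.52 and solving for T:
1.52·(321.1 − T cos36.1°) = 343.1 + T sin36.1°·tan25.8°
T·(sin36.1°·tan25.8° + 1.52·cos36.1°) = 1.52·321.1 − 343.1
T·(0.5892·0.4834 + 1.52·0.8080) = 488.1 − 343.1 = 145.0
T·1.5130 = 145.0
T = 95.8 kN/m

T = 96 kN/m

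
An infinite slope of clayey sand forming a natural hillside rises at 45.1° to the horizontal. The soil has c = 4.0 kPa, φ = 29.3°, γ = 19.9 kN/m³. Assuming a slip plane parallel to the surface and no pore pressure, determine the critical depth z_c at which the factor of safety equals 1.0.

z_c = 0.91 m

Setting FS = 1.00 in FS = [c + γz cos²β tanφ] / [γz sinβ cosβ] and solving for z:
z = c / [γ cosβ (FS·sinβ − cosβ·tanφ)]
  = 4.0 / [19.9·cos45.1°·(1.00·sin45.1° − cos45.1°·tan29.3°)]
  = 4.0 / [19.9·0.7059·(1.00·0.7083 − 0.7059·0.5612)]
  = 4.0 / 4.3858 = 0.912 m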